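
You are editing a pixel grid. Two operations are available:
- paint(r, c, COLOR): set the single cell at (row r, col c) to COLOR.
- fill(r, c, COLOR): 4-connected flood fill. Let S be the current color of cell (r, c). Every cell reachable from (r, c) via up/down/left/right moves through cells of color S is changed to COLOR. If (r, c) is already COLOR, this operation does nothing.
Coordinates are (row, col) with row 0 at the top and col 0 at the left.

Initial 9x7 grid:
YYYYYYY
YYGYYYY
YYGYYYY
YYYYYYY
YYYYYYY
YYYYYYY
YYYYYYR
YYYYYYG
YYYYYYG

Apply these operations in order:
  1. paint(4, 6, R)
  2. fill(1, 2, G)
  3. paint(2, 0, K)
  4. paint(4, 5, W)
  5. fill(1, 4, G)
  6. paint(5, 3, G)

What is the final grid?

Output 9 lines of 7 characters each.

Answer: GGGGGGG
GGGGGGG
KGGGGGG
GGGGGGG
GGGGGWR
GGGGGGG
GGGGGGR
GGGGGGG
GGGGGGG

Derivation:
After op 1 paint(4,6,R):
YYYYYYY
YYGYYYY
YYGYYYY
YYYYYYY
YYYYYYR
YYYYYYY
YYYYYYR
YYYYYYG
YYYYYYG
After op 2 fill(1,2,G) [0 cells changed]:
YYYYYYY
YYGYYYY
YYGYYYY
YYYYYYY
YYYYYYR
YYYYYYY
YYYYYYR
YYYYYYG
YYYYYYG
After op 3 paint(2,0,K):
YYYYYYY
YYGYYYY
KYGYYYY
YYYYYYY
YYYYYYR
YYYYYYY
YYYYYYR
YYYYYYG
YYYYYYG
After op 4 paint(4,5,W):
YYYYYYY
YYGYYYY
KYGYYYY
YYYYYYY
YYYYYWR
YYYYYYY
YYYYYYR
YYYYYYG
YYYYYYG
After op 5 fill(1,4,G) [55 cells changed]:
GGGGGGG
GGGGGGG
KGGGGGG
GGGGGGG
GGGGGWR
GGGGGGG
GGGGGGR
GGGGGGG
GGGGGGG
After op 6 paint(5,3,G):
GGGGGGG
GGGGGGG
KGGGGGG
GGGGGGG
GGGGGWR
GGGGGGG
GGGGGGR
GGGGGGG
GGGGGGG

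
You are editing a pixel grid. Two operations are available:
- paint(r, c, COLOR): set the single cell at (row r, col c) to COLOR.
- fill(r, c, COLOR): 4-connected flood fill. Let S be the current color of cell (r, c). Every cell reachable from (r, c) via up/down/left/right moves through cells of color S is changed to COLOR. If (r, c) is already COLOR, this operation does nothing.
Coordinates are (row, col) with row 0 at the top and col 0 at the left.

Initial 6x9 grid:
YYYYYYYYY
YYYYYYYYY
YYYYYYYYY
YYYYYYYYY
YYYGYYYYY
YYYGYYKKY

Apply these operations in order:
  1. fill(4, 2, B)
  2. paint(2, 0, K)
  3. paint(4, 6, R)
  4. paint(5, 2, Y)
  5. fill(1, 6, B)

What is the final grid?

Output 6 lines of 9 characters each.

After op 1 fill(4,2,B) [50 cells changed]:
BBBBBBBBB
BBBBBBBBB
BBBBBBBBB
BBBBBBBBB
BBBGBBBBB
BBBGBBKKB
After op 2 paint(2,0,K):
BBBBBBBBB
BBBBBBBBB
KBBBBBBBB
BBBBBBBBB
BBBGBBBBB
BBBGBBKKB
After op 3 paint(4,6,R):
BBBBBBBBB
BBBBBBBBB
KBBBBBBBB
BBBBBBBBB
BBBGBBRBB
BBBGBBKKB
After op 4 paint(5,2,Y):
BBBBBBBBB
BBBBBBBBB
KBBBBBBBB
BBBBBBBBB
BBBGBBRBB
BBYGBBKKB
After op 5 fill(1,6,B) [0 cells changed]:
BBBBBBBBB
BBBBBBBBB
KBBBBBBBB
BBBBBBBBB
BBBGBBRBB
BBYGBBKKB

Answer: BBBBBBBBB
BBBBBBBBB
KBBBBBBBB
BBBBBBBBB
BBBGBBRBB
BBYGBBKKB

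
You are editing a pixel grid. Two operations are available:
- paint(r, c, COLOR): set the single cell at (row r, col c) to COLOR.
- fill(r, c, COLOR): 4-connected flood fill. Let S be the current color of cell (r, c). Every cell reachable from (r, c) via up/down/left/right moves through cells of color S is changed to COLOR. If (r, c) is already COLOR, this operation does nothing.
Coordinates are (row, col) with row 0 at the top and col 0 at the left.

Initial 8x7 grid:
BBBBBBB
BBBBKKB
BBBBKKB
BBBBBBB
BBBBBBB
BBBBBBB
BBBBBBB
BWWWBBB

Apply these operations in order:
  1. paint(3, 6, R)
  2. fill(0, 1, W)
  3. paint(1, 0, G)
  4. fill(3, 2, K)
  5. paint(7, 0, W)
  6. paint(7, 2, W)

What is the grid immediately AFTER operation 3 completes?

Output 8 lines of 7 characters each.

Answer: WWWWWWW
GWWWKKW
WWWWKKW
WWWWWWR
WWWWWWW
WWWWWWW
WWWWWWW
WWWWWWW

Derivation:
After op 1 paint(3,6,R):
BBBBBBB
BBBBKKB
BBBBKKB
BBBBBBR
BBBBBBB
BBBBBBB
BBBBBBB
BWWWBBB
After op 2 fill(0,1,W) [48 cells changed]:
WWWWWWW
WWWWKKW
WWWWKKW
WWWWWWR
WWWWWWW
WWWWWWW
WWWWWWW
WWWWWWW
After op 3 paint(1,0,G):
WWWWWWW
GWWWKKW
WWWWKKW
WWWWWWR
WWWWWWW
WWWWWWW
WWWWWWW
WWWWWWW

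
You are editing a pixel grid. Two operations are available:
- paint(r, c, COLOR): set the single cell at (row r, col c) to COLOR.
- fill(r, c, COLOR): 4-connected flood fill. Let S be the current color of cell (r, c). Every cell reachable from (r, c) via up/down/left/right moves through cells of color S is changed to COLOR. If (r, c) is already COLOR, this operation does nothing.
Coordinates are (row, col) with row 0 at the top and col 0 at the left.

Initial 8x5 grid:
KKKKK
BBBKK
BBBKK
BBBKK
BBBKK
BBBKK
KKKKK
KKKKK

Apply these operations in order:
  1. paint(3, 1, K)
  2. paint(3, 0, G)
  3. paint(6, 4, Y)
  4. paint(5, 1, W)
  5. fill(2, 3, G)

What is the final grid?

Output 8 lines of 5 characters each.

Answer: GGGGG
BBBGG
BBBGG
GKBGG
BBBGG
BWBGG
GGGGY
GGGGG

Derivation:
After op 1 paint(3,1,K):
KKKKK
BBBKK
BBBKK
BKBKK
BBBKK
BBBKK
KKKKK
KKKKK
After op 2 paint(3,0,G):
KKKKK
BBBKK
BBBKK
GKBKK
BBBKK
BBBKK
KKKKK
KKKKK
After op 3 paint(6,4,Y):
KKKKK
BBBKK
BBBKK
GKBKK
BBBKK
BBBKK
KKKKY
KKKKK
After op 4 paint(5,1,W):
KKKKK
BBBKK
BBBKK
GKBKK
BBBKK
BWBKK
KKKKY
KKKKK
After op 5 fill(2,3,G) [24 cells changed]:
GGGGG
BBBGG
BBBGG
GKBGG
BBBGG
BWBGG
GGGGY
GGGGG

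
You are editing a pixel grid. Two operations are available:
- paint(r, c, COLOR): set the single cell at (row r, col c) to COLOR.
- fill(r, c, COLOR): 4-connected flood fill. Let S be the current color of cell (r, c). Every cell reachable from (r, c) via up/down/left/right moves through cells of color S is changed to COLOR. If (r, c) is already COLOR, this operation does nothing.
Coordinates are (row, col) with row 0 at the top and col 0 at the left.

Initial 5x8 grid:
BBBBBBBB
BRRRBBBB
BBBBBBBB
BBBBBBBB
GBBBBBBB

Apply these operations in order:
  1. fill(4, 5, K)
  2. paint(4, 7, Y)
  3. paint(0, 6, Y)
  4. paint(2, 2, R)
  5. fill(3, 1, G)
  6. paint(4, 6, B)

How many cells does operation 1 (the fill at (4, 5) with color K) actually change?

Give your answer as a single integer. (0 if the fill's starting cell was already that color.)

After op 1 fill(4,5,K) [36 cells changed]:
KKKKKKKK
KRRRKKKK
KKKKKKKK
KKKKKKKK
GKKKKKKK

Answer: 36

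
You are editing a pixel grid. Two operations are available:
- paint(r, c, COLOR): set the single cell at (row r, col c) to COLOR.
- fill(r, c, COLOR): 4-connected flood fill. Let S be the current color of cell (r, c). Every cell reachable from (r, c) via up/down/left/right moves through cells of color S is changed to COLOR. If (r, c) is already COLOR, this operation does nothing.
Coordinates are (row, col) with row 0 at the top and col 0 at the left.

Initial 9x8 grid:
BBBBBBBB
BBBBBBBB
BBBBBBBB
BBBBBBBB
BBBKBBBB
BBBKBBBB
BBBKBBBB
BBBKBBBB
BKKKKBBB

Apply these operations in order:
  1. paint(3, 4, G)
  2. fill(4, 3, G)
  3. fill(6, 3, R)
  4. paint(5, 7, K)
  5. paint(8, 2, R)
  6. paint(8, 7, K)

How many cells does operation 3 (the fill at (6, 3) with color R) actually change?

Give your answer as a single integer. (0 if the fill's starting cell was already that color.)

Answer: 8

Derivation:
After op 1 paint(3,4,G):
BBBBBBBB
BBBBBBBB
BBBBBBBB
BBBBGBBB
BBBKBBBB
BBBKBBBB
BBBKBBBB
BBBKBBBB
BKKKKBBB
After op 2 fill(4,3,G) [8 cells changed]:
BBBBBBBB
BBBBBBBB
BBBBBBBB
BBBBGBBB
BBBGBBBB
BBBGBBBB
BBBGBBBB
BBBGBBBB
BGGGGBBB
After op 3 fill(6,3,R) [8 cells changed]:
BBBBBBBB
BBBBBBBB
BBBBBBBB
BBBBGBBB
BBBRBBBB
BBBRBBBB
BBBRBBBB
BBBRBBBB
BRRRRBBB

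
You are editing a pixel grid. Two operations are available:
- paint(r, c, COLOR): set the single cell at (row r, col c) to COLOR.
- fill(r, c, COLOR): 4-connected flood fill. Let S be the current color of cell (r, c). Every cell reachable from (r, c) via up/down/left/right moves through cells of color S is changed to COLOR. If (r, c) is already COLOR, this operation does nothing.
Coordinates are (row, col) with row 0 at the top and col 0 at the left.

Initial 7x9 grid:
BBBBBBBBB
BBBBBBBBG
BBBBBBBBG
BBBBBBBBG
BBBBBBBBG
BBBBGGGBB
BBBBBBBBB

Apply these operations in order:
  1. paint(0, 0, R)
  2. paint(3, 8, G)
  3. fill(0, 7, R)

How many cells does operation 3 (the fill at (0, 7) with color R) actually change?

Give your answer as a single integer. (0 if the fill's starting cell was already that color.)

After op 1 paint(0,0,R):
RBBBBBBBB
BBBBBBBBG
BBBBBBBBG
BBBBBBBBG
BBBBBBBBG
BBBBGGGBB
BBBBBBBBB
After op 2 paint(3,8,G):
RBBBBBBBB
BBBBBBBBG
BBBBBBBBG
BBBBBBBBG
BBBBBBBBG
BBBBGGGBB
BBBBBBBBB
After op 3 fill(0,7,R) [55 cells changed]:
RRRRRRRRR
RRRRRRRRG
RRRRRRRRG
RRRRRRRRG
RRRRRRRRG
RRRRGGGRR
RRRRRRRRR

Answer: 55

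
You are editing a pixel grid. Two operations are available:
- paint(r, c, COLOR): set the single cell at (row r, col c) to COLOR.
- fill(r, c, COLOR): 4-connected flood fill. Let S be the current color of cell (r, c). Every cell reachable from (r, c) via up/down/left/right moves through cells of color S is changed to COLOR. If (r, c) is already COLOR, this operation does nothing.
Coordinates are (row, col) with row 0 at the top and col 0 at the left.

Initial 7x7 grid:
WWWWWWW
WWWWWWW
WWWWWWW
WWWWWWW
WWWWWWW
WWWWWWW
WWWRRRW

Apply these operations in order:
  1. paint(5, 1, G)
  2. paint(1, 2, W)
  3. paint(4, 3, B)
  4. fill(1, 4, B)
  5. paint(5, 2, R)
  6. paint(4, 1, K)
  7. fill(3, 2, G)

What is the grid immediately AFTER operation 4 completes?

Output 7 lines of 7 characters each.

Answer: BBBBBBB
BBBBBBB
BBBBBBB
BBBBBBB
BBBBBBB
BGBBBBB
BBBRRRB

Derivation:
After op 1 paint(5,1,G):
WWWWWWW
WWWWWWW
WWWWWWW
WWWWWWW
WWWWWWW
WGWWWWW
WWWRRRW
After op 2 paint(1,2,W):
WWWWWWW
WWWWWWW
WWWWWWW
WWWWWWW
WWWWWWW
WGWWWWW
WWWRRRW
After op 3 paint(4,3,B):
WWWWWWW
WWWWWWW
WWWWWWW
WWWWWWW
WWWBWWW
WGWWWWW
WWWRRRW
After op 4 fill(1,4,B) [44 cells changed]:
BBBBBBB
BBBBBBB
BBBBBBB
BBBBBBB
BBBBBBB
BGBBBBB
BBBRRRB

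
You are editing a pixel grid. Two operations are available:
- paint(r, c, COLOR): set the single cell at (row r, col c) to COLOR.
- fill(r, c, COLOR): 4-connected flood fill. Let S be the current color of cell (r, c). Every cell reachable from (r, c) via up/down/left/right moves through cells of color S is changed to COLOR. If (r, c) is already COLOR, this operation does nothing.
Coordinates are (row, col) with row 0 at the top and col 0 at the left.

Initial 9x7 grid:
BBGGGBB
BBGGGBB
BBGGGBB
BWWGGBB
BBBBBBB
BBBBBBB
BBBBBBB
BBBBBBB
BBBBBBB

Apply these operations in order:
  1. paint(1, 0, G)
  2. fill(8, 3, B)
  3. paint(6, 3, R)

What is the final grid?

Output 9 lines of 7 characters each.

After op 1 paint(1,0,G):
BBGGGBB
GBGGGBB
BBGGGBB
BWWGGBB
BBBBBBB
BBBBBBB
BBBBBBB
BBBBBBB
BBBBBBB
After op 2 fill(8,3,B) [0 cells changed]:
BBGGGBB
GBGGGBB
BBGGGBB
BWWGGBB
BBBBBBB
BBBBBBB
BBBBBBB
BBBBBBB
BBBBBBB
After op 3 paint(6,3,R):
BBGGGBB
GBGGGBB
BBGGGBB
BWWGGBB
BBBBBBB
BBBBBBB
BBBRBBB
BBBBBBB
BBBBBBB

Answer: BBGGGBB
GBGGGBB
BBGGGBB
BWWGGBB
BBBBBBB
BBBBBBB
BBBRBBB
BBBBBBB
BBBBBBB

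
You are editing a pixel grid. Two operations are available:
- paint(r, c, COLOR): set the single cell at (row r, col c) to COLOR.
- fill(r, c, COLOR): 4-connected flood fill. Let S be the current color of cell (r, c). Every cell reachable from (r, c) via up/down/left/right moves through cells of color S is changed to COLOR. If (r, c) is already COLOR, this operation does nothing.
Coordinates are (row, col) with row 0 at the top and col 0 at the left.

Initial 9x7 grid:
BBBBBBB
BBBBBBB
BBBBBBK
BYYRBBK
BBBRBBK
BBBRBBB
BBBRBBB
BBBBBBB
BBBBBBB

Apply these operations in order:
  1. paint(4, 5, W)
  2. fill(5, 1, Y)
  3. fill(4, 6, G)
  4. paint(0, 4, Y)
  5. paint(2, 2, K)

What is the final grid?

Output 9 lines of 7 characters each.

After op 1 paint(4,5,W):
BBBBBBB
BBBBBBB
BBBBBBK
BYYRBBK
BBBRBWK
BBBRBBB
BBBRBBB
BBBBBBB
BBBBBBB
After op 2 fill(5,1,Y) [53 cells changed]:
YYYYYYY
YYYYYYY
YYYYYYK
YYYRYYK
YYYRYWK
YYYRYYY
YYYRYYY
YYYYYYY
YYYYYYY
After op 3 fill(4,6,G) [3 cells changed]:
YYYYYYY
YYYYYYY
YYYYYYG
YYYRYYG
YYYRYWG
YYYRYYY
YYYRYYY
YYYYYYY
YYYYYYY
After op 4 paint(0,4,Y):
YYYYYYY
YYYYYYY
YYYYYYG
YYYRYYG
YYYRYWG
YYYRYYY
YYYRYYY
YYYYYYY
YYYYYYY
After op 5 paint(2,2,K):
YYYYYYY
YYYYYYY
YYKYYYG
YYYRYYG
YYYRYWG
YYYRYYY
YYYRYYY
YYYYYYY
YYYYYYY

Answer: YYYYYYY
YYYYYYY
YYKYYYG
YYYRYYG
YYYRYWG
YYYRYYY
YYYRYYY
YYYYYYY
YYYYYYY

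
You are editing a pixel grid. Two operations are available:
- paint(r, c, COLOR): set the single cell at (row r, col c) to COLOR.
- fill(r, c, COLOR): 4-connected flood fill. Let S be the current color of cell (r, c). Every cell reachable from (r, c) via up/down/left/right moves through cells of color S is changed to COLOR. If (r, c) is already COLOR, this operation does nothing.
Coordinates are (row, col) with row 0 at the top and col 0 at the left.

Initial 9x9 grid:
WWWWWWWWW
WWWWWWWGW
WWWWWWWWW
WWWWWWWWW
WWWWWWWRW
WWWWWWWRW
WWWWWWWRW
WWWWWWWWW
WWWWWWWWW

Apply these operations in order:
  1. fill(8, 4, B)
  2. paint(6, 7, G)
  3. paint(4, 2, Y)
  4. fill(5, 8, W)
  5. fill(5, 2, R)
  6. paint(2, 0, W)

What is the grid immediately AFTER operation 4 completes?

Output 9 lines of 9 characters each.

Answer: WWWWWWWWW
WWWWWWWGW
WWWWWWWWW
WWWWWWWWW
WWYWWWWRW
WWWWWWWRW
WWWWWWWGW
WWWWWWWWW
WWWWWWWWW

Derivation:
After op 1 fill(8,4,B) [77 cells changed]:
BBBBBBBBB
BBBBBBBGB
BBBBBBBBB
BBBBBBBBB
BBBBBBBRB
BBBBBBBRB
BBBBBBBRB
BBBBBBBBB
BBBBBBBBB
After op 2 paint(6,7,G):
BBBBBBBBB
BBBBBBBGB
BBBBBBBBB
BBBBBBBBB
BBBBBBBRB
BBBBBBBRB
BBBBBBBGB
BBBBBBBBB
BBBBBBBBB
After op 3 paint(4,2,Y):
BBBBBBBBB
BBBBBBBGB
BBBBBBBBB
BBBBBBBBB
BBYBBBBRB
BBBBBBBRB
BBBBBBBGB
BBBBBBBBB
BBBBBBBBB
After op 4 fill(5,8,W) [76 cells changed]:
WWWWWWWWW
WWWWWWWGW
WWWWWWWWW
WWWWWWWWW
WWYWWWWRW
WWWWWWWRW
WWWWWWWGW
WWWWWWWWW
WWWWWWWWW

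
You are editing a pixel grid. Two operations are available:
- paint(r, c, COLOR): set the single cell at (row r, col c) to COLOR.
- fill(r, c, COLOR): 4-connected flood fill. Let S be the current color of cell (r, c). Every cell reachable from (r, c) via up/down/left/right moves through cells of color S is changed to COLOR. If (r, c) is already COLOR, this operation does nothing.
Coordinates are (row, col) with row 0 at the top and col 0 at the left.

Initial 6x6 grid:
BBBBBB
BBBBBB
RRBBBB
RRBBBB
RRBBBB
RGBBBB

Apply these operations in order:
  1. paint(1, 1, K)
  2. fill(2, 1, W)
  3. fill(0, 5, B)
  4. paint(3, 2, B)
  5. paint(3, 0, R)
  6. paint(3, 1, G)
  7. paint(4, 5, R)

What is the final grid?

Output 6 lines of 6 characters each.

After op 1 paint(1,1,K):
BBBBBB
BKBBBB
RRBBBB
RRBBBB
RRBBBB
RGBBBB
After op 2 fill(2,1,W) [7 cells changed]:
BBBBBB
BKBBBB
WWBBBB
WWBBBB
WWBBBB
WGBBBB
After op 3 fill(0,5,B) [0 cells changed]:
BBBBBB
BKBBBB
WWBBBB
WWBBBB
WWBBBB
WGBBBB
After op 4 paint(3,2,B):
BBBBBB
BKBBBB
WWBBBB
WWBBBB
WWBBBB
WGBBBB
After op 5 paint(3,0,R):
BBBBBB
BKBBBB
WWBBBB
RWBBBB
WWBBBB
WGBBBB
After op 6 paint(3,1,G):
BBBBBB
BKBBBB
WWBBBB
RGBBBB
WWBBBB
WGBBBB
After op 7 paint(4,5,R):
BBBBBB
BKBBBB
WWBBBB
RGBBBB
WWBBBR
WGBBBB

Answer: BBBBBB
BKBBBB
WWBBBB
RGBBBB
WWBBBR
WGBBBB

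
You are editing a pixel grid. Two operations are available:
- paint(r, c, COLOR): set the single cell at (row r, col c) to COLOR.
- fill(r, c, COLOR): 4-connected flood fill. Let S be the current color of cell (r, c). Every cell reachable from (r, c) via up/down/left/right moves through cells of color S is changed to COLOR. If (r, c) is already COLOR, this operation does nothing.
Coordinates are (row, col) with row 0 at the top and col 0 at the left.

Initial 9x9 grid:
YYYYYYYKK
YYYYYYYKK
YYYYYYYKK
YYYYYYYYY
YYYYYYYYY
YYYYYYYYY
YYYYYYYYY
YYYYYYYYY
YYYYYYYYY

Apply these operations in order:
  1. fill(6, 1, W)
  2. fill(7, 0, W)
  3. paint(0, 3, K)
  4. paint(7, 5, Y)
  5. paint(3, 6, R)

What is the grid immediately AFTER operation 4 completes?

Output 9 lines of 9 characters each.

After op 1 fill(6,1,W) [75 cells changed]:
WWWWWWWKK
WWWWWWWKK
WWWWWWWKK
WWWWWWWWW
WWWWWWWWW
WWWWWWWWW
WWWWWWWWW
WWWWWWWWW
WWWWWWWWW
After op 2 fill(7,0,W) [0 cells changed]:
WWWWWWWKK
WWWWWWWKK
WWWWWWWKK
WWWWWWWWW
WWWWWWWWW
WWWWWWWWW
WWWWWWWWW
WWWWWWWWW
WWWWWWWWW
After op 3 paint(0,3,K):
WWWKWWWKK
WWWWWWWKK
WWWWWWWKK
WWWWWWWWW
WWWWWWWWW
WWWWWWWWW
WWWWWWWWW
WWWWWWWWW
WWWWWWWWW
After op 4 paint(7,5,Y):
WWWKWWWKK
WWWWWWWKK
WWWWWWWKK
WWWWWWWWW
WWWWWWWWW
WWWWWWWWW
WWWWWWWWW
WWWWWYWWW
WWWWWWWWW

Answer: WWWKWWWKK
WWWWWWWKK
WWWWWWWKK
WWWWWWWWW
WWWWWWWWW
WWWWWWWWW
WWWWWWWWW
WWWWWYWWW
WWWWWWWWW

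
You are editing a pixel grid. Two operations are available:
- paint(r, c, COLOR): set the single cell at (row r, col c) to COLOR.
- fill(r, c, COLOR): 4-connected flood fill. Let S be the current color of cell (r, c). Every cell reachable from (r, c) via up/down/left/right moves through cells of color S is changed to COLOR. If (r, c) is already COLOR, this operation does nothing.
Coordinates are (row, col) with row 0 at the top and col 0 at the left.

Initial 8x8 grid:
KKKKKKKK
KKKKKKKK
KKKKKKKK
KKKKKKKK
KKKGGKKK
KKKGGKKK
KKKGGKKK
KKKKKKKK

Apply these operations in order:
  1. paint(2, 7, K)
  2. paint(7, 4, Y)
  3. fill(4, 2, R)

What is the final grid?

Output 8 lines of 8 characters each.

After op 1 paint(2,7,K):
KKKKKKKK
KKKKKKKK
KKKKKKKK
KKKKKKKK
KKKGGKKK
KKKGGKKK
KKKGGKKK
KKKKKKKK
After op 2 paint(7,4,Y):
KKKKKKKK
KKKKKKKK
KKKKKKKK
KKKKKKKK
KKKGGKKK
KKKGGKKK
KKKGGKKK
KKKKYKKK
After op 3 fill(4,2,R) [57 cells changed]:
RRRRRRRR
RRRRRRRR
RRRRRRRR
RRRRRRRR
RRRGGRRR
RRRGGRRR
RRRGGRRR
RRRRYRRR

Answer: RRRRRRRR
RRRRRRRR
RRRRRRRR
RRRRRRRR
RRRGGRRR
RRRGGRRR
RRRGGRRR
RRRRYRRR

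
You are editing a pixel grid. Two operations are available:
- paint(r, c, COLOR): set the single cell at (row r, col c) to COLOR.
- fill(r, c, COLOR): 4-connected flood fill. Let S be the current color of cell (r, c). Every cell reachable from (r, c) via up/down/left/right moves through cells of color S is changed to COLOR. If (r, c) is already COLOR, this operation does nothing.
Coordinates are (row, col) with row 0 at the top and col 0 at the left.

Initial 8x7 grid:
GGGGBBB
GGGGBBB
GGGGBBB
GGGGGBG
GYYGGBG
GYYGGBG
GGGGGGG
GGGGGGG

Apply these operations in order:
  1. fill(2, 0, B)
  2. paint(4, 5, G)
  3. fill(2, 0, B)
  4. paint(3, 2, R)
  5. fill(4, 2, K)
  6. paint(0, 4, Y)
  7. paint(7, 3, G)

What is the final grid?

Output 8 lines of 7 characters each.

Answer: BBBBYBB
BBBBBBB
BBBBBBB
BBRBBBB
BKKBBGB
BKKBBBB
BBBBBBB
BBBGBBB

Derivation:
After op 1 fill(2,0,B) [40 cells changed]:
BBBBBBB
BBBBBBB
BBBBBBB
BBBBBBB
BYYBBBB
BYYBBBB
BBBBBBB
BBBBBBB
After op 2 paint(4,5,G):
BBBBBBB
BBBBBBB
BBBBBBB
BBBBBBB
BYYBBGB
BYYBBBB
BBBBBBB
BBBBBBB
After op 3 fill(2,0,B) [0 cells changed]:
BBBBBBB
BBBBBBB
BBBBBBB
BBBBBBB
BYYBBGB
BYYBBBB
BBBBBBB
BBBBBBB
After op 4 paint(3,2,R):
BBBBBBB
BBBBBBB
BBBBBBB
BBRBBBB
BYYBBGB
BYYBBBB
BBBBBBB
BBBBBBB
After op 5 fill(4,2,K) [4 cells changed]:
BBBBBBB
BBBBBBB
BBBBBBB
BBRBBBB
BKKBBGB
BKKBBBB
BBBBBBB
BBBBBBB
After op 6 paint(0,4,Y):
BBBBYBB
BBBBBBB
BBBBBBB
BBRBBBB
BKKBBGB
BKKBBBB
BBBBBBB
BBBBBBB
After op 7 paint(7,3,G):
BBBBYBB
BBBBBBB
BBBBBBB
BBRBBBB
BKKBBGB
BKKBBBB
BBBBBBB
BBBGBBB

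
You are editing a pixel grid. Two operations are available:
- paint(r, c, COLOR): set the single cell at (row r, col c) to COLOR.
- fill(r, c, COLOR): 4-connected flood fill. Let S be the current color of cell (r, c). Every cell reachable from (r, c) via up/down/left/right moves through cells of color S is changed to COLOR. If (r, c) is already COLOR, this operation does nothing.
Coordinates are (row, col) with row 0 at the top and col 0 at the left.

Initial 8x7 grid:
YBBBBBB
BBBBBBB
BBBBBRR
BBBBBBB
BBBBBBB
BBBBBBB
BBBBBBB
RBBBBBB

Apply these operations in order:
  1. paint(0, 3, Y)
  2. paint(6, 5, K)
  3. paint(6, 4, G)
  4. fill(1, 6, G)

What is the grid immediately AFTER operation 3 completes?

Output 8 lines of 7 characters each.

After op 1 paint(0,3,Y):
YBBYBBB
BBBBBBB
BBBBBRR
BBBBBBB
BBBBBBB
BBBBBBB
BBBBBBB
RBBBBBB
After op 2 paint(6,5,K):
YBBYBBB
BBBBBBB
BBBBBRR
BBBBBBB
BBBBBBB
BBBBBBB
BBBBBKB
RBBBBBB
After op 3 paint(6,4,G):
YBBYBBB
BBBBBBB
BBBBBRR
BBBBBBB
BBBBBBB
BBBBBBB
BBBBGKB
RBBBBBB

Answer: YBBYBBB
BBBBBBB
BBBBBRR
BBBBBBB
BBBBBBB
BBBBBBB
BBBBGKB
RBBBBBB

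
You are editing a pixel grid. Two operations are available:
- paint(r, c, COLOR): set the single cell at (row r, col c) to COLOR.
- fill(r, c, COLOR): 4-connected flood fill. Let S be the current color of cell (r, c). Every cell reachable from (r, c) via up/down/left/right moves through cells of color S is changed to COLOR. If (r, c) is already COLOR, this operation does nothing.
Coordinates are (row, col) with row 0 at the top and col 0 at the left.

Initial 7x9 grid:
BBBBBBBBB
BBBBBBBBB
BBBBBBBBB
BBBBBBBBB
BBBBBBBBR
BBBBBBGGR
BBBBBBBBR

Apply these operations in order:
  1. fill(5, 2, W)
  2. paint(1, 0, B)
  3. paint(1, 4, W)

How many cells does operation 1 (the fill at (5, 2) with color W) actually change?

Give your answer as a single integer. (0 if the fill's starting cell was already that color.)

Answer: 58

Derivation:
After op 1 fill(5,2,W) [58 cells changed]:
WWWWWWWWW
WWWWWWWWW
WWWWWWWWW
WWWWWWWWW
WWWWWWWWR
WWWWWWGGR
WWWWWWWWR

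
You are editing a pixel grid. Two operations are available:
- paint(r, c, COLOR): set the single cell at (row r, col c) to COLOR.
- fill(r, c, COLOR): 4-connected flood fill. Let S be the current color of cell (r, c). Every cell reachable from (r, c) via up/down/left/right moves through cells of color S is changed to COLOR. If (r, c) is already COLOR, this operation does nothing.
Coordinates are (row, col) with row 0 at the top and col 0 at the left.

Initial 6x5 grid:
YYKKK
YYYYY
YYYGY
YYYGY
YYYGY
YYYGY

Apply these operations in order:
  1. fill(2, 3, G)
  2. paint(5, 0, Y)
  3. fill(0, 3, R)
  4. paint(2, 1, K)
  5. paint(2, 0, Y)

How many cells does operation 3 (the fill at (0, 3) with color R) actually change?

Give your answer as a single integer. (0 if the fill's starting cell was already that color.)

Answer: 3

Derivation:
After op 1 fill(2,3,G) [0 cells changed]:
YYKKK
YYYYY
YYYGY
YYYGY
YYYGY
YYYGY
After op 2 paint(5,0,Y):
YYKKK
YYYYY
YYYGY
YYYGY
YYYGY
YYYGY
After op 3 fill(0,3,R) [3 cells changed]:
YYRRR
YYYYY
YYYGY
YYYGY
YYYGY
YYYGY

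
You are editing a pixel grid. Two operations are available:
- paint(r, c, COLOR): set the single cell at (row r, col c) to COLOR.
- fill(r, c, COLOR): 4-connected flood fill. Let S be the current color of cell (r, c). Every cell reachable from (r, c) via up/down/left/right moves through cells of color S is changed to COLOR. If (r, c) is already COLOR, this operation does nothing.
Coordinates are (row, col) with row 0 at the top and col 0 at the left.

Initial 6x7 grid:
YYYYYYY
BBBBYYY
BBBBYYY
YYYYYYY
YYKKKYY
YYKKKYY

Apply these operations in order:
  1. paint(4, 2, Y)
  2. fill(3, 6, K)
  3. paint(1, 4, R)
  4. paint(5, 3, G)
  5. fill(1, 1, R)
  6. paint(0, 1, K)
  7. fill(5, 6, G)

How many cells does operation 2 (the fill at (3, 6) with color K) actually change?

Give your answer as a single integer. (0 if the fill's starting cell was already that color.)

Answer: 29

Derivation:
After op 1 paint(4,2,Y):
YYYYYYY
BBBBYYY
BBBBYYY
YYYYYYY
YYYKKYY
YYKKKYY
After op 2 fill(3,6,K) [29 cells changed]:
KKKKKKK
BBBBKKK
BBBBKKK
KKKKKKK
KKKKKKK
KKKKKKK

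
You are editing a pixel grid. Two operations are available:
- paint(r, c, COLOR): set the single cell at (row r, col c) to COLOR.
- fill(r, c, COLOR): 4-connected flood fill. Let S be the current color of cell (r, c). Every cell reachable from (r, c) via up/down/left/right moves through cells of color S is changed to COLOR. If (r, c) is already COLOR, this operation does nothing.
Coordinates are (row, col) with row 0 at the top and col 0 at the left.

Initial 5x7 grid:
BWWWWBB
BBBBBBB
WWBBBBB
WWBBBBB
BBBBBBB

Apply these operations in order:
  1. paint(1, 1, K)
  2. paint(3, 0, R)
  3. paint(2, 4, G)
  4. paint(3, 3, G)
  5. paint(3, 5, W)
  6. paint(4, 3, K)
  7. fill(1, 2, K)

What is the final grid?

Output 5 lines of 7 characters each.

Answer: BWWWWKK
BKKKKKK
WWKKGKK
RWKGKWK
KKKKKKK

Derivation:
After op 1 paint(1,1,K):
BWWWWBB
BKBBBBB
WWBBBBB
WWBBBBB
BBBBBBB
After op 2 paint(3,0,R):
BWWWWBB
BKBBBBB
WWBBBBB
RWBBBBB
BBBBBBB
After op 3 paint(2,4,G):
BWWWWBB
BKBBBBB
WWBBGBB
RWBBBBB
BBBBBBB
After op 4 paint(3,3,G):
BWWWWBB
BKBBBBB
WWBBGBB
RWBGBBB
BBBBBBB
After op 5 paint(3,5,W):
BWWWWBB
BKBBBBB
WWBBGBB
RWBGBWB
BBBBBBB
After op 6 paint(4,3,K):
BWWWWBB
BKBBBBB
WWBBGBB
RWBGBWB
BBBKBBB
After op 7 fill(1,2,K) [20 cells changed]:
BWWWWKK
BKKKKKK
WWKKGKK
RWKGKWK
KKKKKKK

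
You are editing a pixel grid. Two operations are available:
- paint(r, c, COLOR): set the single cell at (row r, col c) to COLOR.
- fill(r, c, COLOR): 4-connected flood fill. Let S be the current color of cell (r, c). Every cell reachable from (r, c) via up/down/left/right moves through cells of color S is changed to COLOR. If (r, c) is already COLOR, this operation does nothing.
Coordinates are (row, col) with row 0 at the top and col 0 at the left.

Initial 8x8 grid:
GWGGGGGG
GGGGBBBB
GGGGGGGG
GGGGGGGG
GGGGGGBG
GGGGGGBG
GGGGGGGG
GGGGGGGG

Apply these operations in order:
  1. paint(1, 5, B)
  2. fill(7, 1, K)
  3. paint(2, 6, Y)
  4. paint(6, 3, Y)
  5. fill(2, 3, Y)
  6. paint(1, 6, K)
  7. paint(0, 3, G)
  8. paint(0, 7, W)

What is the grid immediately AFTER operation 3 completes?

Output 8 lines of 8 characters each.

Answer: KWKKKKKK
KKKKBBBB
KKKKKKYK
KKKKKKKK
KKKKKKBK
KKKKKKBK
KKKKKKKK
KKKKKKKK

Derivation:
After op 1 paint(1,5,B):
GWGGGGGG
GGGGBBBB
GGGGGGGG
GGGGGGGG
GGGGGGBG
GGGGGGBG
GGGGGGGG
GGGGGGGG
After op 2 fill(7,1,K) [57 cells changed]:
KWKKKKKK
KKKKBBBB
KKKKKKKK
KKKKKKKK
KKKKKKBK
KKKKKKBK
KKKKKKKK
KKKKKKKK
After op 3 paint(2,6,Y):
KWKKKKKK
KKKKBBBB
KKKKKKYK
KKKKKKKK
KKKKKKBK
KKKKKKBK
KKKKKKKK
KKKKKKKK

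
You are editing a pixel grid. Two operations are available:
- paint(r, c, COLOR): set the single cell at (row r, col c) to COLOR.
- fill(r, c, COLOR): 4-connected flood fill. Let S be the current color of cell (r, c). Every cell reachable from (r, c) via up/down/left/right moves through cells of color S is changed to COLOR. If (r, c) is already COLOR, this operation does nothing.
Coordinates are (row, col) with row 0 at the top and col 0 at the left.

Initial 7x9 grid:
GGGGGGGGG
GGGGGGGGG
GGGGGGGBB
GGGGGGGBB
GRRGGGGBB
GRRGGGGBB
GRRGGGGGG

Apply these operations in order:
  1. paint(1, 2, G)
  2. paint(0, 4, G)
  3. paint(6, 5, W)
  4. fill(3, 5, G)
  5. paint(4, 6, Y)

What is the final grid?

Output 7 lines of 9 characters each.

Answer: GGGGGGGGG
GGGGGGGGG
GGGGGGGBB
GGGGGGGBB
GRRGGGYBB
GRRGGGGBB
GRRGGWGGG

Derivation:
After op 1 paint(1,2,G):
GGGGGGGGG
GGGGGGGGG
GGGGGGGBB
GGGGGGGBB
GRRGGGGBB
GRRGGGGBB
GRRGGGGGG
After op 2 paint(0,4,G):
GGGGGGGGG
GGGGGGGGG
GGGGGGGBB
GGGGGGGBB
GRRGGGGBB
GRRGGGGBB
GRRGGGGGG
After op 3 paint(6,5,W):
GGGGGGGGG
GGGGGGGGG
GGGGGGGBB
GGGGGGGBB
GRRGGGGBB
GRRGGGGBB
GRRGGWGGG
After op 4 fill(3,5,G) [0 cells changed]:
GGGGGGGGG
GGGGGGGGG
GGGGGGGBB
GGGGGGGBB
GRRGGGGBB
GRRGGGGBB
GRRGGWGGG
After op 5 paint(4,6,Y):
GGGGGGGGG
GGGGGGGGG
GGGGGGGBB
GGGGGGGBB
GRRGGGYBB
GRRGGGGBB
GRRGGWGGG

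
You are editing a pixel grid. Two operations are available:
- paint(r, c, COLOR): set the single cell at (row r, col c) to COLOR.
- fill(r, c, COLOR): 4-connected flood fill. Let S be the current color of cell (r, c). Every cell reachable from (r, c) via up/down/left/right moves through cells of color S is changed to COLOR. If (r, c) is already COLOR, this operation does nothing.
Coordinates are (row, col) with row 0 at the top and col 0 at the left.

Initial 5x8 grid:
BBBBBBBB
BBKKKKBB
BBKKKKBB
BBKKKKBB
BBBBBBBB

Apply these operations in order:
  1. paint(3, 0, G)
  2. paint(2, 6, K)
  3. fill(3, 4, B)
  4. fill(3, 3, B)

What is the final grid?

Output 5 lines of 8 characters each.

After op 1 paint(3,0,G):
BBBBBBBB
BBKKKKBB
BBKKKKBB
GBKKKKBB
BBBBBBBB
After op 2 paint(2,6,K):
BBBBBBBB
BBKKKKBB
BBKKKKKB
GBKKKKBB
BBBBBBBB
After op 3 fill(3,4,B) [13 cells changed]:
BBBBBBBB
BBBBBBBB
BBBBBBBB
GBBBBBBB
BBBBBBBB
After op 4 fill(3,3,B) [0 cells changed]:
BBBBBBBB
BBBBBBBB
BBBBBBBB
GBBBBBBB
BBBBBBBB

Answer: BBBBBBBB
BBBBBBBB
BBBBBBBB
GBBBBBBB
BBBBBBBB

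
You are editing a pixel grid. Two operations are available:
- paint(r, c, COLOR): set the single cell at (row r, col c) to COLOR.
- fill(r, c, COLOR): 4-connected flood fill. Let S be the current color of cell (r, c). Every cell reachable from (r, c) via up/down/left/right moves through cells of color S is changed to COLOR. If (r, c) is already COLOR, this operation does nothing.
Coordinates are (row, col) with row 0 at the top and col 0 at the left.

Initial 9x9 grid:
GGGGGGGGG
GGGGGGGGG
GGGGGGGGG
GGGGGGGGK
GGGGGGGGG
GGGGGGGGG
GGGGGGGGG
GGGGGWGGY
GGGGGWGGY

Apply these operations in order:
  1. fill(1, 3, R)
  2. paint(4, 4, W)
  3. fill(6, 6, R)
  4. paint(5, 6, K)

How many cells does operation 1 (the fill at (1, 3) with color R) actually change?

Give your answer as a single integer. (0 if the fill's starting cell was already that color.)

Answer: 76

Derivation:
After op 1 fill(1,3,R) [76 cells changed]:
RRRRRRRRR
RRRRRRRRR
RRRRRRRRR
RRRRRRRRK
RRRRRRRRR
RRRRRRRRR
RRRRRRRRR
RRRRRWRRY
RRRRRWRRY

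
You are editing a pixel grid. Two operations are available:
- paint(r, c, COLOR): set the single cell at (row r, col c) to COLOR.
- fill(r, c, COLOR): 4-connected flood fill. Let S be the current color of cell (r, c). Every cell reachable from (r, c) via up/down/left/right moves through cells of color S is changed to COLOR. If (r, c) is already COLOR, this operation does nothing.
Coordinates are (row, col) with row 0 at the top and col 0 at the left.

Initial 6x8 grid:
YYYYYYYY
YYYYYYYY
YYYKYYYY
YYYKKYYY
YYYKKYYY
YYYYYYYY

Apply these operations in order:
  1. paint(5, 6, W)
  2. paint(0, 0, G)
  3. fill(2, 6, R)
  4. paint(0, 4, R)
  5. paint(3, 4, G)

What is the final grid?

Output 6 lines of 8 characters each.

Answer: GRRRRRRR
RRRRRRRR
RRRKRRRR
RRRKGRRR
RRRKKRRR
RRRRRRWR

Derivation:
After op 1 paint(5,6,W):
YYYYYYYY
YYYYYYYY
YYYKYYYY
YYYKKYYY
YYYKKYYY
YYYYYYWY
After op 2 paint(0,0,G):
GYYYYYYY
YYYYYYYY
YYYKYYYY
YYYKKYYY
YYYKKYYY
YYYYYYWY
After op 3 fill(2,6,R) [41 cells changed]:
GRRRRRRR
RRRRRRRR
RRRKRRRR
RRRKKRRR
RRRKKRRR
RRRRRRWR
After op 4 paint(0,4,R):
GRRRRRRR
RRRRRRRR
RRRKRRRR
RRRKKRRR
RRRKKRRR
RRRRRRWR
After op 5 paint(3,4,G):
GRRRRRRR
RRRRRRRR
RRRKRRRR
RRRKGRRR
RRRKKRRR
RRRRRRWR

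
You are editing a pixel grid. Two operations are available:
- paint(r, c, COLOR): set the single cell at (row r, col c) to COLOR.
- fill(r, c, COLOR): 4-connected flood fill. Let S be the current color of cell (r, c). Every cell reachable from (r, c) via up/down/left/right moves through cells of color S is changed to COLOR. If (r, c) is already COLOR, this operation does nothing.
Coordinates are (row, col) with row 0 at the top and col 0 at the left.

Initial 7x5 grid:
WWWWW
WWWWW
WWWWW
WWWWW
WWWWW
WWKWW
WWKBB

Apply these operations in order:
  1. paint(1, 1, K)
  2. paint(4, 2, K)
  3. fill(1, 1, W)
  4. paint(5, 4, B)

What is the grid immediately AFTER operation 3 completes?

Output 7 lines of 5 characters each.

Answer: WWWWW
WWWWW
WWWWW
WWWWW
WWKWW
WWKWW
WWKBB

Derivation:
After op 1 paint(1,1,K):
WWWWW
WKWWW
WWWWW
WWWWW
WWWWW
WWKWW
WWKBB
After op 2 paint(4,2,K):
WWWWW
WKWWW
WWWWW
WWWWW
WWKWW
WWKWW
WWKBB
After op 3 fill(1,1,W) [1 cells changed]:
WWWWW
WWWWW
WWWWW
WWWWW
WWKWW
WWKWW
WWKBB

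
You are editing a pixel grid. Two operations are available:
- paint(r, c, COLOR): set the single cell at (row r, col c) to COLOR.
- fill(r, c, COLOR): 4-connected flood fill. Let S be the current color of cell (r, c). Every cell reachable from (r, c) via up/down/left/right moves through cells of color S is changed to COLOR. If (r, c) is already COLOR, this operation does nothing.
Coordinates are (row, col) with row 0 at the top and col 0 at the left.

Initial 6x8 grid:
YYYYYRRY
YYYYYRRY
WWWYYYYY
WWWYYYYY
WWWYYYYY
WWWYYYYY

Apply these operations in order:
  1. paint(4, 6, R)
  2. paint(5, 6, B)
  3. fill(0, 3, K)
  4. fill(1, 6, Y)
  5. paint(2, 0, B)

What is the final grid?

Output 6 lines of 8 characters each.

Answer: KKKKKYYK
KKKKKYYK
BWWKKKKK
WWWKKKKK
WWWKKKRK
WWWKKKBK

Derivation:
After op 1 paint(4,6,R):
YYYYYRRY
YYYYYRRY
WWWYYYYY
WWWYYYYY
WWWYYYRY
WWWYYYYY
After op 2 paint(5,6,B):
YYYYYRRY
YYYYYRRY
WWWYYYYY
WWWYYYYY
WWWYYYRY
WWWYYYBY
After op 3 fill(0,3,K) [30 cells changed]:
KKKKKRRK
KKKKKRRK
WWWKKKKK
WWWKKKKK
WWWKKKRK
WWWKKKBK
After op 4 fill(1,6,Y) [4 cells changed]:
KKKKKYYK
KKKKKYYK
WWWKKKKK
WWWKKKKK
WWWKKKRK
WWWKKKBK
After op 5 paint(2,0,B):
KKKKKYYK
KKKKKYYK
BWWKKKKK
WWWKKKKK
WWWKKKRK
WWWKKKBK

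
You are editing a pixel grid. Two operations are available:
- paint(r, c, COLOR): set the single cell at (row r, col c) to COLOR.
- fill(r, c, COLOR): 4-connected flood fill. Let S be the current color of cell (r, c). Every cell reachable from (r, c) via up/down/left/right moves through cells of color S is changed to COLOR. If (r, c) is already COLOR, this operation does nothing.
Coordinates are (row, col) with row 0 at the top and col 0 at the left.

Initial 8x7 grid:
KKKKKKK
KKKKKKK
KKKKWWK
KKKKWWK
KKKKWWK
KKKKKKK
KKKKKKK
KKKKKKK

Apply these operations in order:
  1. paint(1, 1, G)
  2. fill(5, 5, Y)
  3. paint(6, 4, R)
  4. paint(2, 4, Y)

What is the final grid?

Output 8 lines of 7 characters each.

Answer: YYYYYYY
YGYYYYY
YYYYYWY
YYYYWWY
YYYYWWY
YYYYYYY
YYYYRYY
YYYYYYY

Derivation:
After op 1 paint(1,1,G):
KKKKKKK
KGKKKKK
KKKKWWK
KKKKWWK
KKKKWWK
KKKKKKK
KKKKKKK
KKKKKKK
After op 2 fill(5,5,Y) [49 cells changed]:
YYYYYYY
YGYYYYY
YYYYWWY
YYYYWWY
YYYYWWY
YYYYYYY
YYYYYYY
YYYYYYY
After op 3 paint(6,4,R):
YYYYYYY
YGYYYYY
YYYYWWY
YYYYWWY
YYYYWWY
YYYYYYY
YYYYRYY
YYYYYYY
After op 4 paint(2,4,Y):
YYYYYYY
YGYYYYY
YYYYYWY
YYYYWWY
YYYYWWY
YYYYYYY
YYYYRYY
YYYYYYY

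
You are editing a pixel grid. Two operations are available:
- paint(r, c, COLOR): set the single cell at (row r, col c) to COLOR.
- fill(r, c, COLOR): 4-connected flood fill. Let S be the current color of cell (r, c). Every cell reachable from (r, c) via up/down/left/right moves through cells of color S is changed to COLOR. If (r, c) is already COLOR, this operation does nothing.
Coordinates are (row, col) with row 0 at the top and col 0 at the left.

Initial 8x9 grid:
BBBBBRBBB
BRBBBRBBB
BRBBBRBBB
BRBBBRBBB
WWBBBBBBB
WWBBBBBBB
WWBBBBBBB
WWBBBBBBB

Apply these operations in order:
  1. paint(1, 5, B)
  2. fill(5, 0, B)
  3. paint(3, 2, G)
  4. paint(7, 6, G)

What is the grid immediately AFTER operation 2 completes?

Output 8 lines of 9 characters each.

Answer: BBBBBRBBB
BRBBBBBBB
BRBBBRBBB
BRBBBRBBB
BBBBBBBBB
BBBBBBBBB
BBBBBBBBB
BBBBBBBBB

Derivation:
After op 1 paint(1,5,B):
BBBBBRBBB
BRBBBBBBB
BRBBBRBBB
BRBBBRBBB
WWBBBBBBB
WWBBBBBBB
WWBBBBBBB
WWBBBBBBB
After op 2 fill(5,0,B) [8 cells changed]:
BBBBBRBBB
BRBBBBBBB
BRBBBRBBB
BRBBBRBBB
BBBBBBBBB
BBBBBBBBB
BBBBBBBBB
BBBBBBBBB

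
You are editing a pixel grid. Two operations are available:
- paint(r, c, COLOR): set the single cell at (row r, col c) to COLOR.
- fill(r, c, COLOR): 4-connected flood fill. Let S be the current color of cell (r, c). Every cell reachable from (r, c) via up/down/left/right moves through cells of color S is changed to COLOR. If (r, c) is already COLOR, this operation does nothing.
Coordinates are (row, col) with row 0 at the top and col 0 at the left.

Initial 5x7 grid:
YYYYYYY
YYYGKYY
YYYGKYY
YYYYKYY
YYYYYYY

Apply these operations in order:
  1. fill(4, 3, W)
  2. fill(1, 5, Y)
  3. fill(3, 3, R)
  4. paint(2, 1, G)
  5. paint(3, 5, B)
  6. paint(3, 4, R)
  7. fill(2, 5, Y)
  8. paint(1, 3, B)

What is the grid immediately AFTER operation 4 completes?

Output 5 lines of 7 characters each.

After op 1 fill(4,3,W) [30 cells changed]:
WWWWWWW
WWWGKWW
WWWGKWW
WWWWKWW
WWWWWWW
After op 2 fill(1,5,Y) [30 cells changed]:
YYYYYYY
YYYGKYY
YYYGKYY
YYYYKYY
YYYYYYY
After op 3 fill(3,3,R) [30 cells changed]:
RRRRRRR
RRRGKRR
RRRGKRR
RRRRKRR
RRRRRRR
After op 4 paint(2,1,G):
RRRRRRR
RRRGKRR
RGRGKRR
RRRRKRR
RRRRRRR

Answer: RRRRRRR
RRRGKRR
RGRGKRR
RRRRKRR
RRRRRRR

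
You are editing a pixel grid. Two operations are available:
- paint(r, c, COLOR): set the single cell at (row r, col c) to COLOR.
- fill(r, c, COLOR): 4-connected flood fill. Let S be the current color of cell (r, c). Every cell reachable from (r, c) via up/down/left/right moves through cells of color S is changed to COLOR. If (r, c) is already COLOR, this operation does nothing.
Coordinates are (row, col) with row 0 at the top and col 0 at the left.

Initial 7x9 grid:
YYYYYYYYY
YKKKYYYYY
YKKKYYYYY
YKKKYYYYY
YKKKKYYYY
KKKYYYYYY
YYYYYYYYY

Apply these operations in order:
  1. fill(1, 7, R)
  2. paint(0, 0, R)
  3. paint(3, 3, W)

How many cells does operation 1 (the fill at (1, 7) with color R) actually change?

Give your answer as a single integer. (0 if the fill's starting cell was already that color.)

After op 1 fill(1,7,R) [47 cells changed]:
RRRRRRRRR
RKKKRRRRR
RKKKRRRRR
RKKKRRRRR
RKKKKRRRR
KKKRRRRRR
RRRRRRRRR

Answer: 47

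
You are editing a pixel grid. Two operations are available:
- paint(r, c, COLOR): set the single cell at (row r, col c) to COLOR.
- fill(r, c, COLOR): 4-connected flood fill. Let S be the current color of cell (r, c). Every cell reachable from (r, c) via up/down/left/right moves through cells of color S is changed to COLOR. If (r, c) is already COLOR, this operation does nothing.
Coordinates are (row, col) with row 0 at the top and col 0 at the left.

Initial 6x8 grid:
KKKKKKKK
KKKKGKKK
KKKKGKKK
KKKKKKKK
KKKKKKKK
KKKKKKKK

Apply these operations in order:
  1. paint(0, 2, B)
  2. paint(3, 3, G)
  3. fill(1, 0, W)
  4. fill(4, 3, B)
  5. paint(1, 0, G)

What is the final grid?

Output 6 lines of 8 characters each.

After op 1 paint(0,2,B):
KKBKKKKK
KKKKGKKK
KKKKGKKK
KKKKKKKK
KKKKKKKK
KKKKKKKK
After op 2 paint(3,3,G):
KKBKKKKK
KKKKGKKK
KKKKGKKK
KKKGKKKK
KKKKKKKK
KKKKKKKK
After op 3 fill(1,0,W) [44 cells changed]:
WWBWWWWW
WWWWGWWW
WWWWGWWW
WWWGWWWW
WWWWWWWW
WWWWWWWW
After op 4 fill(4,3,B) [44 cells changed]:
BBBBBBBB
BBBBGBBB
BBBBGBBB
BBBGBBBB
BBBBBBBB
BBBBBBBB
After op 5 paint(1,0,G):
BBBBBBBB
GBBBGBBB
BBBBGBBB
BBBGBBBB
BBBBBBBB
BBBBBBBB

Answer: BBBBBBBB
GBBBGBBB
BBBBGBBB
BBBGBBBB
BBBBBBBB
BBBBBBBB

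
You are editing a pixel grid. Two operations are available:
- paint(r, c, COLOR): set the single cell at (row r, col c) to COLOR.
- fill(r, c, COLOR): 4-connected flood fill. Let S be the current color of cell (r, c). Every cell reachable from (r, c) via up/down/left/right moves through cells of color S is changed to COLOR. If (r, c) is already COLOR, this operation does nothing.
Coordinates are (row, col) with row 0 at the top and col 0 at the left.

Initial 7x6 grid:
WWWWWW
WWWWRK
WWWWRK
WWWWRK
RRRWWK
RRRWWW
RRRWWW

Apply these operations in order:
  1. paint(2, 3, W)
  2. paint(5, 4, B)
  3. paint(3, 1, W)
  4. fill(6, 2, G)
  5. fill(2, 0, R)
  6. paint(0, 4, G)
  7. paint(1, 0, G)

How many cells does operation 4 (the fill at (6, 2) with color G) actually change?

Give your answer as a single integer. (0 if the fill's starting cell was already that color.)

After op 1 paint(2,3,W):
WWWWWW
WWWWRK
WWWWRK
WWWWRK
RRRWWK
RRRWWW
RRRWWW
After op 2 paint(5,4,B):
WWWWWW
WWWWRK
WWWWRK
WWWWRK
RRRWWK
RRRWBW
RRRWWW
After op 3 paint(3,1,W):
WWWWWW
WWWWRK
WWWWRK
WWWWRK
RRRWWK
RRRWBW
RRRWWW
After op 4 fill(6,2,G) [9 cells changed]:
WWWWWW
WWWWRK
WWWWRK
WWWWRK
GGGWWK
GGGWBW
GGGWWW

Answer: 9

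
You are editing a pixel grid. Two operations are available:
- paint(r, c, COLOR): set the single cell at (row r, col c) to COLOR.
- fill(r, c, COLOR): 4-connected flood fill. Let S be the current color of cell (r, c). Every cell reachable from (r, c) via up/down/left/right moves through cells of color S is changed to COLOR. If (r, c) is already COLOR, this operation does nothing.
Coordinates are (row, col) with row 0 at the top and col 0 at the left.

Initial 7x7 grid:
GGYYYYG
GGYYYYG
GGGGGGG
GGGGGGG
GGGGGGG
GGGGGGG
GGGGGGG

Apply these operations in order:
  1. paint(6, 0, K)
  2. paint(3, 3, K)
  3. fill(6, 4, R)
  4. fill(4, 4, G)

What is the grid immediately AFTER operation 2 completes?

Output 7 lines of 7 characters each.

Answer: GGYYYYG
GGYYYYG
GGGGGGG
GGGKGGG
GGGGGGG
GGGGGGG
KGGGGGG

Derivation:
After op 1 paint(6,0,K):
GGYYYYG
GGYYYYG
GGGGGGG
GGGGGGG
GGGGGGG
GGGGGGG
KGGGGGG
After op 2 paint(3,3,K):
GGYYYYG
GGYYYYG
GGGGGGG
GGGKGGG
GGGGGGG
GGGGGGG
KGGGGGG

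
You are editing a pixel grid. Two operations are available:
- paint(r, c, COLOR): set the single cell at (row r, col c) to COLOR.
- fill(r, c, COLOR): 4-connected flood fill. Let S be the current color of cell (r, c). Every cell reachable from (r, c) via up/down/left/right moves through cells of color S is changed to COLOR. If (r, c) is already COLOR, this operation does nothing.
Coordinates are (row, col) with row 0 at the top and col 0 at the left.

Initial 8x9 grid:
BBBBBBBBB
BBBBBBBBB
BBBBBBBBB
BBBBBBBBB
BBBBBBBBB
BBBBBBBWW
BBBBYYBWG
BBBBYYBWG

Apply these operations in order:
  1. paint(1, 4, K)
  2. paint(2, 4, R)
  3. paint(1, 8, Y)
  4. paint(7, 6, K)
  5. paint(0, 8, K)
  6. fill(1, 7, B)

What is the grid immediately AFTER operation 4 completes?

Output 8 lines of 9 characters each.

After op 1 paint(1,4,K):
BBBBBBBBB
BBBBKBBBB
BBBBBBBBB
BBBBBBBBB
BBBBBBBBB
BBBBBBBWW
BBBBYYBWG
BBBBYYBWG
After op 2 paint(2,4,R):
BBBBBBBBB
BBBBKBBBB
BBBBRBBBB
BBBBBBBBB
BBBBBBBBB
BBBBBBBWW
BBBBYYBWG
BBBBYYBWG
After op 3 paint(1,8,Y):
BBBBBBBBB
BBBBKBBBY
BBBBRBBBB
BBBBBBBBB
BBBBBBBBB
BBBBBBBWW
BBBBYYBWG
BBBBYYBWG
After op 4 paint(7,6,K):
BBBBBBBBB
BBBBKBBBY
BBBBRBBBB
BBBBBBBBB
BBBBBBBBB
BBBBBBBWW
BBBBYYBWG
BBBBYYKWG

Answer: BBBBBBBBB
BBBBKBBBY
BBBBRBBBB
BBBBBBBBB
BBBBBBBBB
BBBBBBBWW
BBBBYYBWG
BBBBYYKWG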